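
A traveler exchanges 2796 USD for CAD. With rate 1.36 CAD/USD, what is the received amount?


Amount × rate = 2796 × 1.36
= 3802.56 CAD

3802.56 CAD


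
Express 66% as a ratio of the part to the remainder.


66% means 66 parts out of 100; remainder = 34
Part : remainder = 66:34
GCD = 2
= 33:17

33:17


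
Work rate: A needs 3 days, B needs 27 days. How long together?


Rate of A = 1/3 per day
Rate of B = 1/27 per day
Combined rate = 1/3 + 1/27 = 30/81 ≈ 0.3704 per day
Days = 1 / combined rate = 81/30
= 2.70 days

2.70 days


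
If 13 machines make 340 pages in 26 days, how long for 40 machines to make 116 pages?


Days ∝ work / workers, so d₂ = d₁ × (m₁/m₂) × (w₂/w₁)
Workers factor (inverse): 13/40 = 0.3250
Work factor (direct): 116/340 ≈ 0.3412
d₂ = 26 × 13/40 × 116/340 = (26 × 13 × 116) / (40 × 340) = 39208/13600
≈ 2.88 days

2.88 days


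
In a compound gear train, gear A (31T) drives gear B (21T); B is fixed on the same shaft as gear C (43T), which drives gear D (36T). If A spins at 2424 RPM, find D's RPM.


Stage 1: RPM_B = RPM_A × t_A/t_B = 2424 × 31/21 = 75144/21 ≈ 3578.29
B and C share a shaft → RPM_C = RPM_B
Stage 2: RPM_D = RPM_C × t_C/t_D = RPM_A × (t_A×t_C)/(t_B×t_D)
Overall ratio = (31×43)/(21×36) = 1333/756
RPM_D = 2424 × 1333/756 = 3231192/756
≈ 4274.06 RPM

4274.06 RPM


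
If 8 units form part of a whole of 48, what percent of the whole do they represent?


Percentage = (part / whole) × 100
= (8 / 48) × 100
≈ 16.67%

16.67%


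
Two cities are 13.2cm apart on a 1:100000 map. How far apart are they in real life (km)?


Real distance = map distance × scale
= 13.2cm × 100000
= 1320000 cm = 13200.0 m
= 13.200 km

13.200 km


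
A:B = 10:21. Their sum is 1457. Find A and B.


Let A = 10k, B = 21k.
10k + 21k = 1457
31k = 1457 → k = 1457/31 = 47
A = 10×47 = 470, B = 21×47 = 987
= A = 470, B = 987

A = 470, B = 987


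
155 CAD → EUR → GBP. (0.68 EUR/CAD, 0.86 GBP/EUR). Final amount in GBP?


Step 1: 155 CAD × 0.68 = 105.40 EUR
Step 2: 105.40 EUR × 0.86 = 90.64 GBP
Implied rate CAD→GBP = 0.68 × 0.86 = 0.5848
= 90.64 GBP

90.64 GBP


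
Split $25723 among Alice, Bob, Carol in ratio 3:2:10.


Total parts = 3 + 2 + 10 = 15
Alice: 25723 × 3/15 = 5144.60
Bob: 25723 × 2/15 = 3429.73
Carol: 25723 × 10/15 = 17148.67
= Alice: $5144.60, Bob: $3429.73, Carol: $17148.67

Alice: $5144.60, Bob: $3429.73, Carol: $17148.67


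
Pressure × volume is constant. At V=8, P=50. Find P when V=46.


Inverse proportion: x × y = constant
k = 8 × 50 = 400
y₂ = k / 46 = 400 / 46
= 8.70

8.70


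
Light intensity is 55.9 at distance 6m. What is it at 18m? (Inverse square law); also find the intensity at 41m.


I₁d₁² = I₂d₂²
I at 18m = 55.9 × (6/18)² = 55.9 × 36/324 = 2012.4/324 ≈ 6.2111
I at 41m = 55.9 × (6/41)² = 55.9 × 36/1681 = 2012.4/1681 ≈ 1.1971
= 6.2111 and 1.1971

6.2111 and 1.1971


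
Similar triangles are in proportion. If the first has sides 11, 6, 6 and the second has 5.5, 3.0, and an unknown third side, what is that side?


Scale factor = 5.5/11 = 0.5
Missing side = 6 × 0.5
= 3.0

3.0


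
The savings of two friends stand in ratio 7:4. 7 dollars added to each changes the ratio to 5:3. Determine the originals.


Let A = 7k, B = 4k.
(7k + 7) / (4k + 7) = 5/3
Cross-multiply: 3(7k + 7) = 5(4k + 7)
21k + 21 = 20k + 35
21k - 20k = 35 - 21
1k = 14
k = 14/1 = 14
A = 7×14 = 98, B = 4×14 = 56
= A = 98, B = 56

A = 98, B = 56


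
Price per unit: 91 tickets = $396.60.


Unit rate = total / quantity
= 396.60 / 91
= $4.36 per unit

$4.36 per unit


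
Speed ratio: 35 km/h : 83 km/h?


Ratio = 35:83
GCD = 1
Simplified = 35:83
Time ratio (same distance) = 83:35
Speed ratio = 35:83

35:83


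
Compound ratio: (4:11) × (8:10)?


Compound ratio = (4×8) : (11×10)
= 32:110
GCD = 2
= 16:55

16:55


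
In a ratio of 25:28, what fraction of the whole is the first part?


Total parts = 25 + 28 = 53
First part: 25/53 = 25/53
= 25/53

25/53


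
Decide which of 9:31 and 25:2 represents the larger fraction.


9/31 = 0.2903
25/2 = 12.5000
0.2903 < 12.5000, so 9:31 is less
= 25:2

25:2


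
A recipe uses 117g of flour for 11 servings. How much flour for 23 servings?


Direct proportion: y/x = constant
k = 117/11 ≈ 10.6364
y₂ = k × 23 = 117 × 23 / 11 = 2691/11
≈ 244.64

244.64


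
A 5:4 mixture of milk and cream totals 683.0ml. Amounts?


Total parts = 5 + 4 = 9
milk: 683.0 × 5/9 = 379.4ml
cream: 683.0 × 4/9 = 303.6ml
= 379.4ml and 303.6ml

379.4ml and 303.6ml


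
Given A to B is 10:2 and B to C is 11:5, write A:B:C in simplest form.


Match B: multiply A:B by 11 → 110:22
Multiply B:C by 2 → 22:10
Combined: 110:22:10
GCD = 2
= 55:11:5

55:11:5


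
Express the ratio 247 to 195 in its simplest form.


GCD(247, 195) = 13
247/13 : 195/13
= 19:15

19:15


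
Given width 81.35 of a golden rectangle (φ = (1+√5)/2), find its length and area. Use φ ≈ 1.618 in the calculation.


φ = (1 + √5) / 2 ≈ 1.618
Length = width × φ = 81.35 × 1.618 = 131.6243
≈ 131.62
Area = width × length = 81.35 × 131.6243 = 10707.636805 ≈ 10707.64
= Length: 131.62, Area: 10707.64

Length: 131.62, Area: 10707.64


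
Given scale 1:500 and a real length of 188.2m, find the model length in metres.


Model size = real / scale
= 188.2 / 500
= 0.3764 m

0.3764 m


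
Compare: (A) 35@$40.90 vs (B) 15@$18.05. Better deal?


Deal A: $40.90/35 = $1.1686/unit
Deal B: $18.05/15 = $1.2033/unit
A is cheaper per unit
= Deal A

Deal A


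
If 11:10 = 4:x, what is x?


Cross multiply: 11 × x = 10 × 4
11x = 40
x = 40 / 11
= 3.64

3.64


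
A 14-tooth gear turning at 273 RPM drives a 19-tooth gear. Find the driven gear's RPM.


Gear ratio = 14:19 = 14:19
RPM_B = RPM_A × (teeth_A / teeth_B)
= 273 × (14/19)
= 201.2 RPM

201.2 RPM


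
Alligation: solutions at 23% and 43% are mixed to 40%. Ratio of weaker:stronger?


Let x parts of 23% mix with y parts of 43%.
23x + 43y = 40(x + y)
23x + 43y = 40x + 40y
x(23 - 40) = y(40 - 43)
x/y = (43 - 40)/(40 - 23) = 3/17
Simplify: 3:17
= 3:17

3:17


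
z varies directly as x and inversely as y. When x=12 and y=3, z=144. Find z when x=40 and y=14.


z = k·x/y
Solve for k using the known point: k = z·y/x = 144×3/12 = 432/12 = 36.0000
Now evaluate at x=40, y=14:
z = k × 40 / 14 = (432 × 40) / (12 × 14) = 17280/168
≈ 102.8571

102.8571


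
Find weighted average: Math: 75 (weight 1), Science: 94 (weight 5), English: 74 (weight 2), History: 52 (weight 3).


Numerator = 75×1 + 94×5 + 74×2 + 52×3
= 75 + 470 + 148 + 156
= 849
Total weight = 11
Weighted avg = 849/11
= 77.18

77.18


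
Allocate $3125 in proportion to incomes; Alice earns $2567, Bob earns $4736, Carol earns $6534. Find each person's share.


Total income = 2567 + 4736 + 6534 = $13837
Alice: $3125 × 2567/13837 = $579.74
Bob: $3125 × 4736/13837 = $1069.60
Carol: $3125 × 6534/13837 = $1475.66
= Alice: $579.74, Bob: $1069.60, Carol: $1475.66

Alice: $579.74, Bob: $1069.60, Carol: $1475.66


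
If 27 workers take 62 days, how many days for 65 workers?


Inverse proportion: x × y = constant
k = 27 × 62 = 1674
y₂ = k / 65 = 1674 / 65
= 25.75

25.75


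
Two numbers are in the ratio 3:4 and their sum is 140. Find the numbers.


Let A = 3k, B = 4k.
3k + 4k = 140
7k = 140 → k = 140/7 = 20
A = 3×20 = 60, B = 4×20 = 80
= A = 60, B = 80

A = 60, B = 80


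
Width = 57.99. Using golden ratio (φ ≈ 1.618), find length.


φ = (1 + √5) / 2 ≈ 1.618
Length = width × φ = 57.99 × 1.618 = 93.82782
≈ 93.83

93.83


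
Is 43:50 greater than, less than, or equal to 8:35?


43/50 = 0.8600
8/35 = 0.2286
0.8600 > 0.2286, so 43:50 is greater
= greater than

greater than


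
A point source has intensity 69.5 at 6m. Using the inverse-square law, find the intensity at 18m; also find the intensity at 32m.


I₁d₁² = I₂d₂²
I at 18m = 69.5 × (6/18)² = 69.5 × 36/324 = 2502/324 ≈ 7.7222
I at 32m = 69.5 × (6/32)² = 69.5 × 36/1024 = 2502/1024 ≈ 2.4434
= 7.7222 and 2.4434

7.7222 and 2.4434


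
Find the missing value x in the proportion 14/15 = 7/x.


Cross multiply: 14 × x = 15 × 7
14x = 105
x = 105 / 14
= 7.50

7.50


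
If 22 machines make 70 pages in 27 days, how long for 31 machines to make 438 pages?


Days ∝ work / workers, so d₂ = d₁ × (m₁/m₂) × (w₂/w₁)
Workers factor (inverse): 22/31 ≈ 0.7097
Work factor (direct): 438/70 ≈ 6.2571
d₂ = 27 × 22/31 × 438/70 = (27 × 22 × 438) / (31 × 70) = 260172/2170
≈ 119.89 days

119.89 days


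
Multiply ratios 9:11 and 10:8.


Compound ratio = (9×10) : (11×8)
= 90:88
GCD = 2
= 45:44

45:44


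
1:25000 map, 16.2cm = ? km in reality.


Real distance = map distance × scale
= 16.2cm × 25000
= 405000 cm = 4050.0 m
= 4.050 km

4.050 km


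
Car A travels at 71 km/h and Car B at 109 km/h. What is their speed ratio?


Ratio = 71:109
GCD = 1
Simplified = 71:109
Time ratio (same distance) = 109:71
Speed ratio = 71:109

71:109


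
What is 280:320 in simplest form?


GCD(280, 320) = 40
280/40 : 320/40
= 7:8

7:8


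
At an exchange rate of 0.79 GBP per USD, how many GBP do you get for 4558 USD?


Amount × rate = 4558 × 0.79
= 3600.82 GBP

3600.82 GBP


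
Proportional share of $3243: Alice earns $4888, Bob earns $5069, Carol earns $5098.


Total income = 4888 + 5069 + 5098 = $15055
Alice: $3243 × 4888/15055 = $1052.92
Bob: $3243 × 5069/15055 = $1091.91
Carol: $3243 × 5098/15055 = $1098.16
= Alice: $1052.92, Bob: $1091.91, Carol: $1098.16

Alice: $1052.92, Bob: $1091.91, Carol: $1098.16


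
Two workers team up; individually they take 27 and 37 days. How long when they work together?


Rate of A = 1/27 per day
Rate of B = 1/37 per day
Combined rate = 1/27 + 1/37 = 64/999 ≈ 0.0641 per day
Days = 1 / combined rate = 999/64
≈ 15.61 days

15.61 days


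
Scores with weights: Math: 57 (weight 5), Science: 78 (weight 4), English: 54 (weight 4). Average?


Numerator = 57×5 + 78×4 + 54×4
= 285 + 312 + 216
= 813
Total weight = 13
Weighted avg = 813/13
= 62.54

62.54


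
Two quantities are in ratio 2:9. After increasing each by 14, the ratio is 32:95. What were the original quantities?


Let A = 2k, B = 9k.
(2k + 14) / (9k + 14) = 32/95
Cross-multiply: 95(2k + 14) = 32(9k + 14)
190k + 1330 = 288k + 448
190k - 288k = 448 - 1330
-98k = -882
k = -882/-98 = 9
A = 2×9 = 18, B = 9×9 = 81
= A = 18, B = 81

A = 18, B = 81


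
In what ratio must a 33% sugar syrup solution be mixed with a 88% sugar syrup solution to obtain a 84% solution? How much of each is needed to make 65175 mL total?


Let x parts of 33% mix with y parts of 88%.
33x + 88y = 84(x + y)
33x + 88y = 84x + 84y
x(33 - 84) = y(84 - 88)
x/y = (88 - 84)/(84 - 33) = 4/51
Simplify: 4:51
Total parts = 55; one part = 65175/55 = 1185.00 mL
33% solution: 4×1185.00 = 4740.00 mL
88% solution: 51×1185.00 = 60435.00 mL
= ratio 4:51; 4740.00 mL and 60435.00 mL

ratio 4:51; 4740.00 mL and 60435.00 mL


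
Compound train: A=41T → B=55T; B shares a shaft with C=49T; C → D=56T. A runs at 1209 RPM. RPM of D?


Stage 1: RPM_B = RPM_A × t_A/t_B = 1209 × 41/55 = 49569/55 ≈ 901.25
B and C share a shaft → RPM_C = RPM_B
Stage 2: RPM_D = RPM_C × t_C/t_D = RPM_A × (t_A×t_C)/(t_B×t_D)
Overall ratio = (41×49)/(55×56) = 2009/3080
RPM_D = 1209 × 2009/3080 = 2428881/3080
≈ 788.60 RPM

788.60 RPM


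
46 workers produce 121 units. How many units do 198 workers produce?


Direct proportion: y/x = constant
k = 121/46 ≈ 2.6304
y₂ = k × 198 = 121 × 198 / 46 = 23958/46
≈ 520.83

520.83


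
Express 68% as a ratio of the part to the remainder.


68% means 68 parts out of 100; remainder = 32
Part : remainder = 68:32
GCD = 4
= 17:8

17:8


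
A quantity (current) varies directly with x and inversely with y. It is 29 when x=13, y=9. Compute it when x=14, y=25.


z = k·x/y
Solve for k using the known point: k = z·y/x = 29×9/13 = 261/13 ≈ 20.0769
Now evaluate at x=14, y=25:
z = k × 14 / 25 = (261 × 14) / (13 × 25) = 3654/325
≈ 11.2431

11.2431


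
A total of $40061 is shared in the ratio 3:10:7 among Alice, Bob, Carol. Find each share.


Total parts = 3 + 10 + 7 = 20
Alice: 40061 × 3/20 = 6009.15
Bob: 40061 × 10/20 = 20030.50
Carol: 40061 × 7/20 = 14021.35
= Alice: $6009.15, Bob: $20030.50, Carol: $14021.35

Alice: $6009.15, Bob: $20030.50, Carol: $14021.35


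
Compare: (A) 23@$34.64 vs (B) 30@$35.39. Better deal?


Deal A: $34.64/23 = $1.5061/unit
Deal B: $35.39/30 = $1.1797/unit
B is cheaper per unit
= Deal B

Deal B


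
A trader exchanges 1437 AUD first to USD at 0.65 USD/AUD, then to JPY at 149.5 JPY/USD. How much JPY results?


Step 1: 1437 AUD × 0.65 = 934.05 USD
Step 2: 934.05 USD × 149.5 = 139640.48 JPY
Implied rate AUD→JPY = 0.65 × 149.5 = 97.1750
= 139640.48 JPY

139640.48 JPY


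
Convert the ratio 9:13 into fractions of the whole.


Total parts = 9 + 13 = 22
First part: 9/22 = 9/22
Second part: 13/22 = 13/22
= 9/22 and 13/22

9/22 and 13/22


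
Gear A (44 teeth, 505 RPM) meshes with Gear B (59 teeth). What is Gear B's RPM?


Gear ratio = 44:59 = 44:59
RPM_B = RPM_A × (teeth_A / teeth_B)
= 505 × (44/59)
= 376.6 RPM

376.6 RPM


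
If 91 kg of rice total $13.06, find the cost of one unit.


Unit rate = total / quantity
= 13.06 / 91
= $0.14 per unit

$0.14 per unit


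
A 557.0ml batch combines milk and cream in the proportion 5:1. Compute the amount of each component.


Total parts = 5 + 1 = 6
milk: 557.0 × 5/6 = 464.2ml
cream: 557.0 × 1/6 = 92.8ml
= 464.2ml and 92.8ml

464.2ml and 92.8ml


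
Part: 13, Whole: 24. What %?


Percentage = (part / whole) × 100
= (13 / 24) × 100
≈ 54.17%

54.17%


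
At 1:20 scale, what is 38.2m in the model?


Model size = real / scale
= 38.2 / 20
= 1.9100 m

1.9100 m


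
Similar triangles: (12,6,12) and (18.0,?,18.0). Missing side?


Scale factor = 18.0/12 = 1.5
Missing side = 6 × 1.5
= 9.0

9.0


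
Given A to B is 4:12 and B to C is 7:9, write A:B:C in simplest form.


Match B: multiply A:B by 7 → 28:84
Multiply B:C by 12 → 84:108
Combined: 28:84:108
GCD = 4
= 7:21:27

7:21:27


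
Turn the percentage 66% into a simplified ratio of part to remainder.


66% means 66 parts out of 100; remainder = 34
Part : remainder = 66:34
GCD = 2
= 33:17

33:17


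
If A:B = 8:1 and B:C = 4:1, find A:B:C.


Match B: multiply A:B by 4 → 32:4
Multiply B:C by 1 → 4:1
Combined: 32:4:1
GCD = 1
= 32:4:1

32:4:1


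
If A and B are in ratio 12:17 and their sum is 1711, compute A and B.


Let A = 12k, B = 17k.
12k + 17k = 1711
29k = 1711 → k = 1711/29 = 59
A = 12×59 = 708, B = 17×59 = 1003
= A = 708, B = 1003

A = 708, B = 1003


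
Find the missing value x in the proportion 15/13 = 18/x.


Cross multiply: 15 × x = 13 × 18
15x = 234
x = 234 / 15
= 15.60

15.60


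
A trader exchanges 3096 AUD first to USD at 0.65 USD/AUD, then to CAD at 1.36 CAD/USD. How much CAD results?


Step 1: 3096 AUD × 0.65 = 2012.40 USD
Step 2: 2012.40 USD × 1.36 = 2736.86 CAD
Implied rate AUD→CAD = 0.65 × 1.36 = 0.8840
= 2736.86 CAD

2736.86 CAD


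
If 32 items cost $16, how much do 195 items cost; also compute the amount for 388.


Direct proportion: y/x = constant
k = 16/32 = 0.5000
y at x=195: k × 195 = 16 × 195 / 32 = 3120/32 = 97.50
y at x=388: k × 388 = 16 × 388 / 32 = 6208/32 = 194.00
= 97.50 and 194.00

97.50 and 194.00


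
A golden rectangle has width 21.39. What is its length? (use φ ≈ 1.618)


φ = (1 + √5) / 2 ≈ 1.618
Length = width × φ = 21.39 × 1.618 = 34.60902
≈ 34.61

34.61


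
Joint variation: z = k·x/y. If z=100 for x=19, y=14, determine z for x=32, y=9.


z = k·x/y
Solve for k using the known point: k = z·y/x = 100×14/19 = 1400/19 ≈ 73.6842
Now evaluate at x=32, y=9:
z = k × 32 / 9 = (1400 × 32) / (19 × 9) = 44800/171
≈ 261.9883

261.9883


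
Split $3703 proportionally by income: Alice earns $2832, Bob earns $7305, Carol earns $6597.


Total income = 2832 + 7305 + 6597 = $16734
Alice: $3703 × 2832/16734 = $626.68
Bob: $3703 × 7305/16734 = $1616.49
Carol: $3703 × 6597/16734 = $1459.82
= Alice: $626.68, Bob: $1616.49, Carol: $1459.82

Alice: $626.68, Bob: $1616.49, Carol: $1459.82


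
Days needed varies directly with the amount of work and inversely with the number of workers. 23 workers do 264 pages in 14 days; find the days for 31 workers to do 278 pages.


Days ∝ work / workers, so d₂ = d₁ × (m₁/m₂) × (w₂/w₁)
Workers factor (inverse): 23/31 ≈ 0.7419
Work factor (direct): 278/264 ≈ 1.0530
d₂ = 14 × 23/31 × 278/264 = (14 × 23 × 278) / (31 × 264) = 89516/8184
≈ 10.94 days

10.94 days


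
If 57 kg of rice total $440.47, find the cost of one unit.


Unit rate = total / quantity
= 440.47 / 57
= $7.73 per unit

$7.73 per unit


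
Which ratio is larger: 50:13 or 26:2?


50/13 = 3.8462
26/2 = 13.0000
3.8462 < 13.0000, so 50:13 is less
= 26:2

26:2


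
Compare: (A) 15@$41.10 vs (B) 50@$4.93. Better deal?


Deal A: $41.10/15 = $2.7400/unit
Deal B: $4.93/50 = $0.0986/unit
B is cheaper per unit
= Deal B

Deal B


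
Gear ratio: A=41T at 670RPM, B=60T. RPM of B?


Gear ratio = 41:60 = 41:60
RPM_B = RPM_A × (teeth_A / teeth_B)
= 670 × (41/60)
= 457.8 RPM

457.8 RPM


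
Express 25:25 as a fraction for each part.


Total parts = 25 + 25 = 50
First part: 25/50 = 1/2
Second part: 25/50 = 1/2
= 1/2 and 1/2

1/2 and 1/2


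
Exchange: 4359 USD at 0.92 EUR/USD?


Amount × rate = 4359 × 0.92
= 4010.28 EUR

4010.28 EUR


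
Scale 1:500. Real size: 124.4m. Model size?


Model size = real / scale
= 124.4 / 500
= 0.2488 m

0.2488 m


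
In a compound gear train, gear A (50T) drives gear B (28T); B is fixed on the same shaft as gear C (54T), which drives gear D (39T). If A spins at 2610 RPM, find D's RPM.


Stage 1: RPM_B = RPM_A × t_A/t_B = 2610 × 50/28 = 130500/28 ≈ 4660.71
B and C share a shaft → RPM_C = RPM_B
Stage 2: RPM_D = RPM_C × t_C/t_D = RPM_A × (t_A×t_C)/(t_B×t_D)
Overall ratio = (50×54)/(28×39) = 2700/1092
RPM_D = 2610 × 2700/1092 = 7047000/1092
≈ 6453.30 RPM

6453.30 RPM


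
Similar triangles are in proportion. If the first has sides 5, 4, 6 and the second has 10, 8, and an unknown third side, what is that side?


Scale factor = 10/5 = 2
Missing side = 6 × 2
= 12.0

12.0


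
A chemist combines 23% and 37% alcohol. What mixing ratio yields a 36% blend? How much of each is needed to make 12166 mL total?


Let x parts of 23% mix with y parts of 37%.
23x + 37y = 36(x + y)
23x + 37y = 36x + 36y
x(23 - 36) = y(36 - 37)
x/y = (37 - 36)/(36 - 23) = 1/13
Simplify: 1:13
Total parts = 14; one part = 12166/14 = 869.00 mL
23% solution: 1×869.00 = 869.00 mL
37% solution: 13×869.00 = 11297.00 mL
= ratio 1:13; 869.00 mL and 11297.00 mL

ratio 1:13; 869.00 mL and 11297.00 mL


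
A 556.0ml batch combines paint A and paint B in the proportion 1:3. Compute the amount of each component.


Total parts = 1 + 3 = 4
paint A: 556.0 × 1/4 = 139.0ml
paint B: 556.0 × 3/4 = 417.0ml
= 139.0ml and 417.0ml

139.0ml and 417.0ml


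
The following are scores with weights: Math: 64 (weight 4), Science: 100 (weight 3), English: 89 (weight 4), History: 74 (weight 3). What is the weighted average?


Numerator = 64×4 + 100×3 + 89×4 + 74×3
= 256 + 300 + 356 + 222
= 1134
Total weight = 14
Weighted avg = 1134/14
= 81.00

81.00


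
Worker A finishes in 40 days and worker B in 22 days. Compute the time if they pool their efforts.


Rate of A = 1/40 per day
Rate of B = 1/22 per day
Combined rate = 1/40 + 1/22 = 62/880 ≈ 0.0705 per day
Days = 1 / combined rate = 880/62
≈ 14.19 days

14.19 days


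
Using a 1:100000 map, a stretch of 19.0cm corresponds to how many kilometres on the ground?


Real distance = map distance × scale
= 19.0cm × 100000
= 1900000 cm = 19000.0 m
= 19.000 km

19.000 km


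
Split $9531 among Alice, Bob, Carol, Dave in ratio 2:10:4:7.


Total parts = 2 + 10 + 4 + 7 = 23
Alice: 9531 × 2/23 = 828.78
Bob: 9531 × 10/23 = 4143.91
Carol: 9531 × 4/23 = 1657.57
Dave: 9531 × 7/23 = 2900.74
= Alice: $828.78, Bob: $4143.91, Carol: $1657.57, Dave: $2900.74

Alice: $828.78, Bob: $4143.91, Carol: $1657.57, Dave: $2900.74


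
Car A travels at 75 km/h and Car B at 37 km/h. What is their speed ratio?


Ratio = 75:37
GCD = 1
Simplified = 75:37
Time ratio (same distance) = 37:75
Speed ratio = 75:37

75:37


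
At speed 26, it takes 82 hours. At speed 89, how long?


Inverse proportion: x × y = constant
k = 26 × 82 = 2132
y₂ = k / 89 = 2132 / 89
= 23.96

23.96


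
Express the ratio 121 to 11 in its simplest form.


GCD(121, 11) = 11
121/11 : 11/11
= 11:1

11:1


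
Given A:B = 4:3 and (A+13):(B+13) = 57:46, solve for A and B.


Let A = 4k, B = 3k.
(4k + 13) / (3k + 13) = 57/46
Cross-multiply: 46(4k + 13) = 57(3k + 13)
184k + 598 = 171k + 741
184k - 171k = 741 - 598
13k = 143
k = 143/13 = 11
A = 4×11 = 44, B = 3×11 = 33
= A = 44, B = 33

A = 44, B = 33


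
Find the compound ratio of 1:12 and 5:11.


Compound ratio = (1×5) : (12×11)
= 5:132
GCD = 1
= 5:132

5:132


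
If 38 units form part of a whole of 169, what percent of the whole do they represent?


Percentage = (part / whole) × 100
= (38 / 169) × 100
≈ 22.49%

22.49%


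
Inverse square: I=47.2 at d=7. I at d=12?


I₁d₁² = I₂d₂²
I₂ = I₁ × (d₁/d₂)²
= 47.2 × (7/12)²
= 47.2 × 49/144
= 2312.8/144
≈ 16.0611

16.0611


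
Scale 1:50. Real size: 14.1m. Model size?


Model size = real / scale
= 14.1 / 50
= 0.2820 m

0.2820 m


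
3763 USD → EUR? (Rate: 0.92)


Amount × rate = 3763 × 0.92
= 3461.96 EUR

3461.96 EUR


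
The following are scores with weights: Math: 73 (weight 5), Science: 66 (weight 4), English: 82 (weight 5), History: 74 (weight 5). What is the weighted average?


Numerator = 73×5 + 66×4 + 82×5 + 74×5
= 365 + 264 + 410 + 370
= 1409
Total weight = 19
Weighted avg = 1409/19
= 74.16

74.16


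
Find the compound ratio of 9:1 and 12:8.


Compound ratio = (9×12) : (1×8)
= 108:8
GCD = 4
= 27:2

27:2


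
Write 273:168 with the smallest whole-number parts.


GCD(273, 168) = 21
273/21 : 168/21
= 13:8

13:8


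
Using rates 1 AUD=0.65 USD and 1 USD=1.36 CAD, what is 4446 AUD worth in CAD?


Step 1: 4446 AUD × 0.65 = 2889.90 USD
Step 2: 2889.90 USD × 1.36 = 3930.26 CAD
Implied rate AUD→CAD = 0.65 × 1.36 = 0.8840
= 3930.26 CAD

3930.26 CAD


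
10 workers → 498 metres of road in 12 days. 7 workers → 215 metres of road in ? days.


Days ∝ work / workers, so d₂ = d₁ × (m₁/m₂) × (w₂/w₁)
Workers factor (inverse): 10/7 ≈ 1.4286
Work factor (direct): 215/498 ≈ 0.4317
d₂ = 12 × 10/7 × 215/498 = (12 × 10 × 215) / (7 × 498) = 25800/3486
≈ 7.40 days

7.40 days


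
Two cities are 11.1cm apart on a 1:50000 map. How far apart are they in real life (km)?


Real distance = map distance × scale
= 11.1cm × 50000
= 555000 cm = 5550.0 m
= 5.550 km

5.550 km


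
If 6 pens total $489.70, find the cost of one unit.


Unit rate = total / quantity
= 489.70 / 6
= $81.62 per unit

$81.62 per unit


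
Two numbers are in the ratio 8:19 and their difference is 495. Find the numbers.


Let A = 8k, B = 19k.
19k - 8k = 495
11k = 495 → k = 495/11 = 45
A = 8×45 = 360, B = 19×45 = 855
= A = 360, B = 855

A = 360, B = 855


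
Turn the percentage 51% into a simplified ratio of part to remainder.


51% means 51 parts out of 100; remainder = 49
Part : remainder = 51:49
GCD = 1
= 51:49

51:49


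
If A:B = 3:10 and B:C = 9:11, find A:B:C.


Match B: multiply A:B by 9 → 27:90
Multiply B:C by 10 → 90:110
Combined: 27:90:110
GCD = 1
= 27:90:110

27:90:110


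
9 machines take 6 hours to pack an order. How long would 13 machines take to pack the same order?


Inverse proportion: x × y = constant
k = 9 × 6 = 54
y₂ = k / 13 = 54 / 13
= 4.15

4.15


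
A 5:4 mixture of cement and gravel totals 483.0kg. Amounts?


Total parts = 5 + 4 = 9
cement: 483.0 × 5/9 = 268.3kg
gravel: 483.0 × 4/9 = 214.7kg
= 268.3kg and 214.7kg

268.3kg and 214.7kg


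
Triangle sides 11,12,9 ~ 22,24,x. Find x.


Scale factor = 22/11 = 2
Missing side = 9 × 2
= 18.0

18.0


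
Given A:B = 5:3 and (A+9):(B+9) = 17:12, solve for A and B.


Let A = 5k, B = 3k.
(5k + 9) / (3k + 9) = 17/12
Cross-multiply: 12(5k + 9) = 17(3k + 9)
60k + 108 = 51k + 153
60k - 51k = 153 - 108
9k = 45
k = 45/9 = 5
A = 5×5 = 25, B = 3×5 = 15
= A = 25, B = 15

A = 25, B = 15


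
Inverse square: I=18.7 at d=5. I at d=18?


I₁d₁² = I₂d₂²
I₂ = I₁ × (d₁/d₂)²
= 18.7 × (5/18)²
= 18.7 × 25/324
= 467.5/324
≈ 1.4429

1.4429


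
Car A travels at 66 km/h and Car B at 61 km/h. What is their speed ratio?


Ratio = 66:61
GCD = 1
Simplified = 66:61
Time ratio (same distance) = 61:66
Speed ratio = 66:61

66:61


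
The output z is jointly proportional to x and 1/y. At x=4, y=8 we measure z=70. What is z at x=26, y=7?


z = k·x/y
Solve for k using the known point: k = z·y/x = 70×8/4 = 560/4 = 140.0000
Now evaluate at x=26, y=7:
z = k × 26 / 7 = (560 × 26) / (4 × 7) = 14560/28
= 520.0000

520.0000


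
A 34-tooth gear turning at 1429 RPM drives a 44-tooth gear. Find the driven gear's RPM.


Gear ratio = 34:44 = 17:22
RPM_B = RPM_A × (teeth_A / teeth_B)
= 1429 × (34/44)
= 1104.2 RPM

1104.2 RPM


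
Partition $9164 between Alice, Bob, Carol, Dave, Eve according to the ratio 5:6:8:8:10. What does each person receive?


Total parts = 5 + 6 + 8 + 8 + 10 = 37
Alice: 9164 × 5/37 = 1238.38
Bob: 9164 × 6/37 = 1486.05
Carol: 9164 × 8/37 = 1981.41
Dave: 9164 × 8/37 = 1981.41
Eve: 9164 × 10/37 = 2476.76
= Alice: $1238.38, Bob: $1486.05, Carol: $1981.41, Dave: $1981.41, Eve: $2476.76

Alice: $1238.38, Bob: $1486.05, Carol: $1981.41, Dave: $1981.41, Eve: $2476.76


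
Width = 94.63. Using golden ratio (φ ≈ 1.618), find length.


φ = (1 + √5) / 2 ≈ 1.618
Length = width × φ = 94.63 × 1.618 = 153.11134
≈ 153.11

153.11


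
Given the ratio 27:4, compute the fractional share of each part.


Total parts = 27 + 4 = 31
First part: 27/31 = 27/31
Second part: 4/31 = 4/31
= 27/31 and 4/31

27/31 and 4/31


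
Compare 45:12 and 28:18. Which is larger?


45/12 = 3.7500
28/18 = 1.5556
3.7500 > 1.5556, so 45:12 is greater
= 45:12

45:12


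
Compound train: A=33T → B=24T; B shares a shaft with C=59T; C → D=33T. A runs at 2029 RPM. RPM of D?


Stage 1: RPM_B = RPM_A × t_A/t_B = 2029 × 33/24 = 66957/24 ≈ 2789.88
B and C share a shaft → RPM_C = RPM_B
Stage 2: RPM_D = RPM_C × t_C/t_D = RPM_A × (t_A×t_C)/(t_B×t_D)
Overall ratio = (33×59)/(24×33) = 1947/792
RPM_D = 2029 × 1947/792 = 3950463/792
≈ 4987.96 RPM

4987.96 RPM


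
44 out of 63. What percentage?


Percentage = (part / whole) × 100
= (44 / 63) × 100
≈ 69.84%

69.84%


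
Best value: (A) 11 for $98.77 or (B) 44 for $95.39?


Deal A: $98.77/11 = $8.9791/unit
Deal B: $95.39/44 = $2.1680/unit
B is cheaper per unit
= Deal B

Deal B


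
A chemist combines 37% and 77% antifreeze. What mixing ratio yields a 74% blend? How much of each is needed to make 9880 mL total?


Let x parts of 37% mix with y parts of 77%.
37x + 77y = 74(x + y)
37x + 77y = 74x + 74y
x(37 - 74) = y(74 - 77)
x/y = (77 - 74)/(74 - 37) = 3/37
Simplify: 3:37
Total parts = 40; one part = 9880/40 = 247.00 mL
37% solution: 3×247.00 = 741.00 mL
77% solution: 37×247.00 = 9139.00 mL
= ratio 3:37; 741.00 mL and 9139.00 mL

ratio 3:37; 741.00 mL and 9139.00 mL


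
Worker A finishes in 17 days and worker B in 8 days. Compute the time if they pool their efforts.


Rate of A = 1/17 per day
Rate of B = 1/8 per day
Combined rate = 1/17 + 1/8 = 25/136 ≈ 0.1838 per day
Days = 1 / combined rate = 136/25
= 5.44 days

5.44 days


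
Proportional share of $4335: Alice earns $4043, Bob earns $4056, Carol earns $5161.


Total income = 4043 + 4056 + 5161 = $13260
Alice: $4335 × 4043/13260 = $1321.75
Bob: $4335 × 4056/13260 = $1326.00
Carol: $4335 × 5161/13260 = $1687.25
= Alice: $1321.75, Bob: $1326.00, Carol: $1687.25

Alice: $1321.75, Bob: $1326.00, Carol: $1687.25


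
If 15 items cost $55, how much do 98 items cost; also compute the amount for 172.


Direct proportion: y/x = constant
k = 55/15 ≈ 3.6667
y at x=98: k × 98 = 55 × 98 / 15 = 5390/15 ≈ 359.33
y at x=172: k × 172 = 55 × 172 / 15 = 9460/15 ≈ 630.67
= 359.33 and 630.67

359.33 and 630.67


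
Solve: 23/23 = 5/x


Cross multiply: 23 × x = 23 × 5
23x = 115
x = 115 / 23
= 5.00

5.00


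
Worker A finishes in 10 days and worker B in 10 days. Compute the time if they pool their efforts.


Rate of A = 1/10 per day
Rate of B = 1/10 per day
Combined rate = 1/10 + 1/10 = 20/100 = 0.2000 per day
Days = 1 / combined rate = 100/20
= 5.00 days

5.00 days


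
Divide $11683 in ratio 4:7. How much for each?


Total parts = 4 + 7 = 11
Part 1: 11683 × 4/11 = 4248.36
Part 2: 11683 × 7/11 = 7434.64
= Part 1: $4248.36, Part 2: $7434.64

Part 1: $4248.36, Part 2: $7434.64


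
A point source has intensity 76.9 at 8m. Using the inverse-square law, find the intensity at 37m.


I₁d₁² = I₂d₂²
I₂ = I₁ × (d₁/d₂)²
= 76.9 × (8/37)²
= 76.9 × 64/1369
= 4921.6/1369
≈ 3.5950

3.5950


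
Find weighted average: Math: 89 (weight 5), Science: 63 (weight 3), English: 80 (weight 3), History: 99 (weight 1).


Numerator = 89×5 + 63×3 + 80×3 + 99×1
= 445 + 189 + 240 + 99
= 973
Total weight = 12
Weighted avg = 973/12
= 81.08

81.08


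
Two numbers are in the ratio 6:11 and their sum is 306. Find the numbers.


Let A = 6k, B = 11k.
6k + 11k = 306
17k = 306 → k = 306/17 = 18
A = 6×18 = 108, B = 11×18 = 198
= A = 108, B = 198

A = 108, B = 198


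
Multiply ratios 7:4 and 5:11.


Compound ratio = (7×5) : (4×11)
= 35:44
GCD = 1
= 35:44

35:44


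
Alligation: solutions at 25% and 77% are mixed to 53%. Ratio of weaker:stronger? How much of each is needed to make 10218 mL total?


Let x parts of 25% mix with y parts of 77%.
25x + 77y = 53(x + y)
25x + 77y = 53x + 53y
x(25 - 53) = y(53 - 77)
x/y = (77 - 53)/(53 - 25) = 24/28
Simplify: 6:7
Total parts = 13; one part = 10218/13 = 786.00 mL
25% solution: 6×786.00 = 4716.00 mL
77% solution: 7×786.00 = 5502.00 mL
= ratio 6:7; 4716.00 mL and 5502.00 mL

ratio 6:7; 4716.00 mL and 5502.00 mL


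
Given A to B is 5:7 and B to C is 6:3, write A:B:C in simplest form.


Match B: multiply A:B by 6 → 30:42
Multiply B:C by 7 → 42:21
Combined: 30:42:21
GCD = 3
= 10:14:7

10:14:7


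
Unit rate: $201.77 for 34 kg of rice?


Unit rate = total / quantity
= 201.77 / 34
= $5.93 per unit

$5.93 per unit


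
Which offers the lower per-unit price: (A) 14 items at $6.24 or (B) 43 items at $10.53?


Deal A: $6.24/14 = $0.4457/unit
Deal B: $10.53/43 = $0.2449/unit
B is cheaper per unit
= Deal B

Deal B


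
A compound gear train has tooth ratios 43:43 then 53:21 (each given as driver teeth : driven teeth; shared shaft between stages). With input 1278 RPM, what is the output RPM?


Stage 1: RPM_B = RPM_A × t_A/t_B = 1278 × 43/43 = 54954/43 = 1278.00
B and C share a shaft → RPM_C = RPM_B
Stage 2: RPM_D = RPM_C × t_C/t_D = RPM_A × (t_A×t_C)/(t_B×t_D)
Overall ratio = (43×53)/(43×21) = 2279/903
RPM_D = 1278 × 2279/903 = 2912562/903
≈ 3225.43 RPM

3225.43 RPM


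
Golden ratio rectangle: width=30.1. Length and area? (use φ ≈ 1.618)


φ = (1 + √5) / 2 ≈ 1.618
Length = width × φ = 30.1 × 1.618 = 48.7018
≈ 48.70
Area = width × length = 30.1 × 48.7018 = 1465.92418 ≈ 1465.92
= Length: 48.70, Area: 1465.92

Length: 48.70, Area: 1465.92


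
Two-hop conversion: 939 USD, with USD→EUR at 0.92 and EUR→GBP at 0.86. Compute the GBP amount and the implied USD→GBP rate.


Step 1: 939 USD × 0.92 = 863.88 EUR
Step 2: 863.88 EUR × 0.86 = 742.94 GBP
Implied rate USD→GBP = 0.92 × 0.86 = 0.7912
= 742.94 GBP; implied rate 0.7912 GBP/USD

742.94 GBP; implied rate 0.7912 GBP/USD


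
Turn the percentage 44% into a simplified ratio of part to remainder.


44% means 44 parts out of 100; remainder = 56
Part : remainder = 44:56
GCD = 4
= 11:14

11:14


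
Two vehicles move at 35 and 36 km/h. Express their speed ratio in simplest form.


Ratio = 35:36
GCD = 1
Simplified = 35:36
Time ratio (same distance) = 36:35
Speed ratio = 35:36

35:36


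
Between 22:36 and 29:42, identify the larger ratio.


22/36 = 0.6111
29/42 = 0.6905
0.6111 < 0.6905, so 22:36 is less
= 29:42

29:42


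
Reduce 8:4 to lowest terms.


GCD(8, 4) = 4
8/4 : 4/4
= 2:1

2:1


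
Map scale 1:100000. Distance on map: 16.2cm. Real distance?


Real distance = map distance × scale
= 16.2cm × 100000
= 1620000 cm = 16200.0 m
= 16.200 km

16.200 km


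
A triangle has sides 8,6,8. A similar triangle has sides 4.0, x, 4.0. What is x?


Scale factor = 4.0/8 = 0.5
Missing side = 6 × 0.5
= 3.0

3.0


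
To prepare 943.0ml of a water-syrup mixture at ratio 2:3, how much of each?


Total parts = 2 + 3 = 5
water: 943.0 × 2/5 = 377.2ml
syrup: 943.0 × 3/5 = 565.8ml
= 377.2ml and 565.8ml

377.2ml and 565.8ml


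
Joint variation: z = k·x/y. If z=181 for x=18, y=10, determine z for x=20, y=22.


z = k·x/y
Solve for k using the known point: k = z·y/x = 181×10/18 = 1810/18 ≈ 100.5556
Now evaluate at x=20, y=22:
z = k × 20 / 22 = (1810 × 20) / (18 × 22) = 36200/396
≈ 91.4141

91.4141


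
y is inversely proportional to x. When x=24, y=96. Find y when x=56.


Inverse proportion: x × y = constant
k = 24 × 96 = 2304
y₂ = k / 56 = 2304 / 56
= 41.14

41.14


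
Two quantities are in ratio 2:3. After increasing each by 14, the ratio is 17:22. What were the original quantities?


Let A = 2k, B = 3k.
(2k + 14) / (3k + 14) = 17/22
Cross-multiply: 22(2k + 14) = 17(3k + 14)
44k + 308 = 51k + 238
44k - 51k = 238 - 308
-7k = -70
k = -70/-7 = 10
A = 2×10 = 20, B = 3×10 = 30
= A = 20, B = 30

A = 20, B = 30


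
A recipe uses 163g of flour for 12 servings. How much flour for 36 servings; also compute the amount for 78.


Direct proportion: y/x = constant
k = 163/12 ≈ 13.5833
y at x=36: k × 36 = 163 × 36 / 12 = 5868/12 = 489.00
y at x=78: k × 78 = 163 × 78 / 12 = 12714/12 = 1059.50
= 489.00 and 1059.50

489.00 and 1059.50


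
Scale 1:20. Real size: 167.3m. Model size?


Model size = real / scale
= 167.3 / 20
= 8.3650 m

8.3650 m


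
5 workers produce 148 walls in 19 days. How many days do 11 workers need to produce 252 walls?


Days ∝ work / workers, so d₂ = d₁ × (m₁/m₂) × (w₂/w₁)
Workers factor (inverse): 5/11 ≈ 0.4545
Work factor (direct): 252/148 ≈ 1.7027
d₂ = 19 × 5/11 × 252/148 = (19 × 5 × 252) / (11 × 148) = 23940/1628
≈ 14.71 days

14.71 days


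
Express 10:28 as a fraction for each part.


Total parts = 10 + 28 = 38
First part: 10/38 = 5/19
Second part: 28/38 = 14/19
= 5/19 and 14/19

5/19 and 14/19


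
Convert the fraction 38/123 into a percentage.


Percentage = (part / whole) × 100
= (38 / 123) × 100
≈ 30.89%

30.89%


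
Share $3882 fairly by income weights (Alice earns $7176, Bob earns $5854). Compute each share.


Total income = 7176 + 5854 = $13030
Alice: $3882 × 7176/13030 = $2137.93
Bob: $3882 × 5854/13030 = $1744.07
= Alice: $2137.93, Bob: $1744.07

Alice: $2137.93, Bob: $1744.07


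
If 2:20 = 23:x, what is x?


Cross multiply: 2 × x = 20 × 23
2x = 460
x = 460 / 2
= 230.00

230.00


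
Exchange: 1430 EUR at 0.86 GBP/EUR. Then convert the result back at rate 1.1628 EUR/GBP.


Amount × rate = 1430 × 0.86 = 1229.80 GBP
Round-trip: 1229.80 × 1.1628 = 1430.01 EUR
= 1229.80 GBP, then 1430.01 EUR

1229.80 GBP, then 1430.01 EUR


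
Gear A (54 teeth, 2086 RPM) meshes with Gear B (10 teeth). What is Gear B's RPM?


Gear ratio = 54:10 = 27:5
RPM_B = RPM_A × (teeth_A / teeth_B)
= 2086 × (54/10)
= 11264.4 RPM

11264.4 RPM


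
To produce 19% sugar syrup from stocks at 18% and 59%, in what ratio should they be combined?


Let x parts of 18% mix with y parts of 59%.
18x + 59y = 19(x + y)
18x + 59y = 19x + 19y
x(18 - 19) = y(19 - 59)
x/y = (59 - 19)/(19 - 18) = 40/1
Simplify: 40:1
= 40:1

40:1


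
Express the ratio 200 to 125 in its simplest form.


GCD(200, 125) = 25
200/25 : 125/25
= 8:5

8:5


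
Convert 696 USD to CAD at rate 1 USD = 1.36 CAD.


Amount × rate = 696 × 1.36
= 946.56 CAD

946.56 CAD


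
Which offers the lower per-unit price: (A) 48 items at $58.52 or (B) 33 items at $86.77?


Deal A: $58.52/48 = $1.2192/unit
Deal B: $86.77/33 = $2.6294/unit
A is cheaper per unit
= Deal A

Deal A


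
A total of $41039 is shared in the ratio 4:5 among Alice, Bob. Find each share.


Total parts = 4 + 5 = 9
Alice: 41039 × 4/9 = 18239.56
Bob: 41039 × 5/9 = 22799.44
= Alice: $18239.56, Bob: $22799.44

Alice: $18239.56, Bob: $22799.44


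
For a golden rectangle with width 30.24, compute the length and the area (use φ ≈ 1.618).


φ = (1 + √5) / 2 ≈ 1.618
Length = width × φ = 30.24 × 1.618 = 48.92832
≈ 48.93
Area = width × length = 30.24 × 48.92832 = 1479.5923968 ≈ 1479.59
= Length: 48.93, Area: 1479.59

Length: 48.93, Area: 1479.59


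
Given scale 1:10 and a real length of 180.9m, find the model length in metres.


Model size = real / scale
= 180.9 / 10
= 18.0900 m

18.0900 m


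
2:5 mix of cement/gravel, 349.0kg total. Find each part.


Total parts = 2 + 5 = 7
cement: 349.0 × 2/7 = 99.7kg
gravel: 349.0 × 5/7 = 249.3kg
= 99.7kg and 249.3kg

99.7kg and 249.3kg


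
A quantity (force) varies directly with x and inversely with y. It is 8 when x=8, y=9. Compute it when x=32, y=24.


z = k·x/y
Solve for k using the known point: k = z·y/x = 8×9/8 = 72/8 = 9.0000
Now evaluate at x=32, y=24:
z = k × 32 / 24 = (72 × 32) / (8 × 24) = 2304/192
= 12.0000

12.0000


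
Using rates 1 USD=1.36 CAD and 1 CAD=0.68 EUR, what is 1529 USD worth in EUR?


Step 1: 1529 USD × 1.36 = 2079.44 CAD
Step 2: 2079.44 CAD × 0.68 = 1414.02 EUR
Implied rate USD→EUR = 1.36 × 0.68 = 0.9248
= 1414.02 EUR

1414.02 EUR


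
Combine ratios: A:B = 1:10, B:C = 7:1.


Match B: multiply A:B by 7 → 7:70
Multiply B:C by 10 → 70:10
Combined: 7:70:10
GCD = 1
= 7:70:10

7:70:10


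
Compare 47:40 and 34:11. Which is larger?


47/40 = 1.1750
34/11 = 3.0909
1.1750 < 3.0909, so 47:40 is less
= 34:11

34:11


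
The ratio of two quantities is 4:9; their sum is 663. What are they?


Let A = 4k, B = 9k.
4k + 9k = 663
13k = 663 → k = 663/13 = 51
A = 4×51 = 204, B = 9×51 = 459
= A = 204, B = 459

A = 204, B = 459


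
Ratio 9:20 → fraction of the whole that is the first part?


Total parts = 9 + 20 = 29
First part: 9/29 = 9/29
= 9/29

9/29


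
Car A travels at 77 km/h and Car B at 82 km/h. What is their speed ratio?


Ratio = 77:82
GCD = 1
Simplified = 77:82
Time ratio (same distance) = 82:77
Speed ratio = 77:82

77:82


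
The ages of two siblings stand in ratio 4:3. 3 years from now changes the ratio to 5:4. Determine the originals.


Let A = 4k, B = 3k.
(4k + 3) / (3k + 3) = 5/4
Cross-multiply: 4(4k + 3) = 5(3k + 3)
16k + 12 = 15k + 15
16k - 15k = 15 - 12
1k = 3
k = 3/1 = 3
A = 4×3 = 12, B = 3×3 = 9
= A = 12, B = 9

A = 12, B = 9


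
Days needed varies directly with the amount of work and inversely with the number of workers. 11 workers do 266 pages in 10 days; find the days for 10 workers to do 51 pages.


Days ∝ work / workers, so d₂ = d₁ × (m₁/m₂) × (w₂/w₁)
Workers factor (inverse): 11/10 = 1.1000
Work factor (direct): 51/266 ≈ 0.1917
d₂ = 10 × 11/10 × 51/266 = (10 × 11 × 51) / (10 × 266) = 5610/2660
≈ 2.11 days

2.11 days
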